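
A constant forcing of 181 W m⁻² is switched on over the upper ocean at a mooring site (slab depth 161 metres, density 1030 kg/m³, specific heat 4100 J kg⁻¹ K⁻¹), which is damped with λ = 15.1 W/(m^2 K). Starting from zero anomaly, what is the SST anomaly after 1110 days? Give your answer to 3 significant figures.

10.6 K

Areal heat capacity C = ρ c_p D = 1030 × 4100 × 161 = 6.80×10^8 J/(m²·K).
τ = C / λ = 6.80×10^8 / 15.1 = 4.50×10^7 s.
Equilibrium anomaly ΔT_eq = F / λ = 181 / 15.1 = 12.0 K.
t = 1110 days = 9.59×10^7 s, so t/τ = 2.13.
ΔT(t) = ΔT_eq (1 − e^(−t/τ)) = 12.0 × (1 − e^−2.13) = 10.6 K.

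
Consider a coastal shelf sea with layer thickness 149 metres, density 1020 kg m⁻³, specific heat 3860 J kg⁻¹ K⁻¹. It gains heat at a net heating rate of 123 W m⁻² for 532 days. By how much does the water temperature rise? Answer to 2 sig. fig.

Areal heat capacity C = ρ c_p D = 1020 × 3860 × 149 = 5.87×10^8 J/(m²·K).
Net heat input Q = F Δt = 123 × (532 days × 86400 s/day) = 5.65×10^9 J/m².
ΔT = Q / C = 5.65×10^9 / 5.87×10^8 = 9.64 K.

9.6 K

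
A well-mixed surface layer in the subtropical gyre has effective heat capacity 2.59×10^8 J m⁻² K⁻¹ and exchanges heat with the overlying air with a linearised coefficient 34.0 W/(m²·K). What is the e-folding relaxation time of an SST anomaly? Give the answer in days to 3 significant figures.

88.2 days

Areal heat capacity C = 2.59×10^8 J m⁻² K⁻¹ (given).
Relaxation time τ = C / λ = 2.59×10^8 / 34.0 = 7.62×10^6 s.
In days: 7.62×10^6 s / (86400 s/day) = 88.2 days.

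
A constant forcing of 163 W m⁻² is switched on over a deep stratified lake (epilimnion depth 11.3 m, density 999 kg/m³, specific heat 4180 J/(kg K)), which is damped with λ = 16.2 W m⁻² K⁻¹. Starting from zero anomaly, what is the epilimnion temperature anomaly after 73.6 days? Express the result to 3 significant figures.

8.93 K

Areal heat capacity C = ρ c_p D = 999 × 4180 × 11.3 = 4.72×10^7 J/(m²·K).
τ = C / λ = 4.72×10^7 / 16.2 = 2.91×10^6 s.
Equilibrium anomaly ΔT_eq = F / λ = 163 / 16.2 = 10.1 K.
t = 73.6 days = 6.36×10^6 s, so t/τ = 2.18.
ΔT(t) = ΔT_eq (1 − e^(−t/τ)) = 10.1 × (1 − e^−2.18) = 8.93 K.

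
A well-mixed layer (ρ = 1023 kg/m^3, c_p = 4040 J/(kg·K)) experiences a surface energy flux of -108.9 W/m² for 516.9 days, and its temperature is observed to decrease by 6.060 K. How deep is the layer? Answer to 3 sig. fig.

Heat input Q = F Δt = -108.9 × 4.47×10^7 s = -4.86×10^9 J/m².
Required areal heat capacity C = Q / ΔT = 8.03×10^8 J/(m²·K).
Depth D = C / (ρ c_p) = 8.03×10^8 / (1023 × 4040) = 194 m.

194 m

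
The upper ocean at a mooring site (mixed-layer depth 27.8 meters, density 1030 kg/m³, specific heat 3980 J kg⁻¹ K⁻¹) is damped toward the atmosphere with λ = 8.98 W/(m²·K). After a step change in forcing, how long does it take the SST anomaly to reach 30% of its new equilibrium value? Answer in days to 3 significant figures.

52.4 days

Areal heat capacity C = ρ c_p D = 1030 × 3980 × 27.8 = 1.14×10^8 J m⁻² K⁻¹.
τ = C / λ = 1.14×10^8 / 8.98 = 1.27×10^7 s.
Fraction reached: 1 − e^(−t/τ) = 0.30 ⇒ t = −τ ln(1 − 0.30) = τ × 0.357.
t = 4.53×10^6 s = 52.4 days.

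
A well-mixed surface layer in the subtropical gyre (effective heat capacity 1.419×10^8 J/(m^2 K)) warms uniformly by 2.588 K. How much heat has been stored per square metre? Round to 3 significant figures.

Areal heat capacity C = 1.419×10^8 J/(m^2 K) (given).
ΔQ = C ΔT = 1.42×10^8 × 2.588 = 3.67×10^8 J/m².

3.67×10^8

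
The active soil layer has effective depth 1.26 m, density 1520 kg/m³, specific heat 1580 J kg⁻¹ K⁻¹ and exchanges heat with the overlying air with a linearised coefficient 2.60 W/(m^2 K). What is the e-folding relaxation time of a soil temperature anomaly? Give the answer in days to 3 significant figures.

Areal heat capacity C = ρ c_p D = 1520 × 1580 × 1.26 = 3.03×10^6 J/(m²·K).
Relaxation time τ = C / λ = 3.03×10^6 / 2.60 = 1.16×10^6 s.
In days: 1.16×10^6 s / (86400 s/day) = 13.5 days.

13.5 days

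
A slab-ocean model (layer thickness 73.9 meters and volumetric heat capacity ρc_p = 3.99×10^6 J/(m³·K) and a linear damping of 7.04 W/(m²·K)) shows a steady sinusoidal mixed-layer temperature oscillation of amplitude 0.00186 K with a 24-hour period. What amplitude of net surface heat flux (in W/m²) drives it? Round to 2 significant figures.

40

Areal heat capacity C = ρc_p × D = 3.99×10^6 × 73.9 = 2.95×10^8 J m⁻² K⁻¹.
ω = 2π / 86400 s = 7.27×10^-5 s⁻¹.
√((Cω)² + λ²) = √((21400)² + 7.04²) = 21400 W/(m²·K).
F₀ = A × √((Cω)²+λ²) = 0.00186 × 21400 = 39.9 W/m².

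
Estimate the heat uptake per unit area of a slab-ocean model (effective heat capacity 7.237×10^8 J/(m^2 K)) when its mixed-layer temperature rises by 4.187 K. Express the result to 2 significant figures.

3.0×10^9

Areal heat capacity C = 7.237×10^8 J/(m^2 K) (given).
ΔQ = C ΔT = 7.24×10^8 × 4.187 = 3.03×10^9 J/m².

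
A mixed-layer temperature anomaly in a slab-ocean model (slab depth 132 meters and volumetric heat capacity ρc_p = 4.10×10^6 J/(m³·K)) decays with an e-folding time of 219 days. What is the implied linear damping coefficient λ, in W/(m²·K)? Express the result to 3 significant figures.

28.6

Areal heat capacity C = ρc_p × D = 4.10×10^6 × 132 = 5.41×10^8 J m⁻² K⁻¹.
τ = 219 days = 1.89×10^7 s.
λ = C / τ = 5.41×10^8 / 1.89×10^7 = 28.6 W/(m²·K).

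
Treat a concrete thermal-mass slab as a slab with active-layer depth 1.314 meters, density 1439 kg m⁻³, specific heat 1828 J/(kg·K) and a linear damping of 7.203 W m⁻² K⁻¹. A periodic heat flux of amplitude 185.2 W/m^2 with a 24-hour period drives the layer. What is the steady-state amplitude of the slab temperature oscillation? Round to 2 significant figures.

0.74 K

Areal heat capacity C = ρ c_p D = 1439 × 1828 × 1.314 = 3.46×10^6 J m⁻² K⁻¹.
Angular frequency ω = 2π / T = 2π / 86400 s = 7.27×10^-5 s⁻¹.
√((Cω)² + λ²) = √((251)² + 7.203²) = 251 W/(m²·K).
Amplitude A = F₀ / √((Cω)²+λ²) = 185.2 / 251 = 0.736 K.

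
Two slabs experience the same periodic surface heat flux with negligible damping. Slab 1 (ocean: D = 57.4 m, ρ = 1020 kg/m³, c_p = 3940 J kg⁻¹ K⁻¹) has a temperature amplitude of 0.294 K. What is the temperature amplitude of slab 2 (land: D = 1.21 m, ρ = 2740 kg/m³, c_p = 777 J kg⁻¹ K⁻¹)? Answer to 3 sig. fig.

26.3 K

C_ocean = 2.31×10^8 J/(m²·K); C_land = 2.58×10^6 J/(m²·K).
A ∝ 1/C ⇒ A_land = A_ocean × C_ocean/C_land = 0.294 × 89.5 = 26.3 K.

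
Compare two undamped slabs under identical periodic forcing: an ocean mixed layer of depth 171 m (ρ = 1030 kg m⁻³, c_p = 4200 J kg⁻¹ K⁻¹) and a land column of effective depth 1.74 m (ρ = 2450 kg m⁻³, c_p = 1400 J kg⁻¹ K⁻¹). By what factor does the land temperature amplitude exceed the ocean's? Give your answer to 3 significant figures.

124

C_ocean = 1030 × 4200 × 171 = 7.40×10^8 J/(m²·K).
C_land = 2450 × 1400 × 1.74 = 5.97×10^6 J/(m²·K).
Undamped amplitude ∝ 1/C, so A_land/A_ocean = C_ocean/C_land = 124.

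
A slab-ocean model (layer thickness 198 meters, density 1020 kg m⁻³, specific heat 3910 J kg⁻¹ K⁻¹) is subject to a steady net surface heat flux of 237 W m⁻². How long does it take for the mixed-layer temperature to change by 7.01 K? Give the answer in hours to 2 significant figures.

6500 hours

Areal heat capacity C = ρ c_p D = 1020 × 3910 × 198 = 7.90×10^8 J/(m^2 K).
Time required: Δt = C ΔT / F = 7.90×10^8 × 7.01 / 237 = 2.34×10^7 s.
In hours: 2.34×10^7 s / (3600 s/hour) = 6490 hours.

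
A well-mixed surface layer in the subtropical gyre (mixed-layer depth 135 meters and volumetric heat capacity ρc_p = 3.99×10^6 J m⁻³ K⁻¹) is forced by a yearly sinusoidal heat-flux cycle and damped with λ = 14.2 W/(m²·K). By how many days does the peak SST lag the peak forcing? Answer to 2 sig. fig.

84 days

Areal heat capacity C = ρc_p × D = 3.99×10^6 × 135 = 5.39×10^8 J m⁻² K⁻¹.
ω = 2π / 3.15×10^7 s = 1.99×10^-7 s⁻¹.
Phase lag φ = arctan(Cω/λ) = arctan(107/14.2) = 1.44 rad.
Time lag = φ / ω = 1.44 / 1.99×10^-7 = 7.22×10^6 s = 83.6 days.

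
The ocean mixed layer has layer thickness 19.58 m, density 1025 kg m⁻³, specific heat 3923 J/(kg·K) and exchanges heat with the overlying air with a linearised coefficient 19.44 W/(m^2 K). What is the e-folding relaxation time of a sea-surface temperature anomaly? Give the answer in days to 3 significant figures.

Areal heat capacity C = ρ c_p D = 1025 × 3923 × 19.58 = 7.87×10^7 J/(m²·K).
Relaxation time τ = C / λ = 7.87×10^7 / 19.44 = 4.05×10^6 s.
In days: 4.05×10^6 s / (86400 s/day) = 46.9 days.

46.9 days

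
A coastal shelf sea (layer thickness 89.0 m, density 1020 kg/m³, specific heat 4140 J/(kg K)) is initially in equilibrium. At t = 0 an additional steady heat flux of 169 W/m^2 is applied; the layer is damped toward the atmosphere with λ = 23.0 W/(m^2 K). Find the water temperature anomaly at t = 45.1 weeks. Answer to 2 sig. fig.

6.0 K

Areal heat capacity C = ρ c_p D = 1020 × 4140 × 89.0 = 3.76×10^8 J/(m^2 K).
τ = C / λ = 3.76×10^8 / 23.0 = 1.63×10^7 s.
Equilibrium anomaly ΔT_eq = F / λ = 169 / 23.0 = 7.35 K.
t = 45.1 weeks = 2.73×10^7 s, so t/τ = 1.67.
ΔT(t) = ΔT_eq (1 − e^(−t/τ)) = 7.35 × (1 − e^−1.67) = 5.96 K.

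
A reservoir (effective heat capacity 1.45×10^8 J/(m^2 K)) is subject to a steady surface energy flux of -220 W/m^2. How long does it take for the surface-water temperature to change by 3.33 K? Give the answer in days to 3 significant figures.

Areal heat capacity C = 1.45×10^8 J/(m^2 K) (given).
Time required: Δt = C ΔT / F = 1.45×10^8 × -3.33 / -220 = 2.19×10^6 s.
In days: 2.19×10^6 s / (86400 s/day) = 25.4 days.

25.4 days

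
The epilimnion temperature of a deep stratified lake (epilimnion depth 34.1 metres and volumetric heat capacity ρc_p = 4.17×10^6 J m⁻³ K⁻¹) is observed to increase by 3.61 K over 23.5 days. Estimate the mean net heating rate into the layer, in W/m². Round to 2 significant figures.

Areal heat capacity C = ρc_p × D = 4.17×10^6 × 34.1 = 1.42×10^8 J/(m^2 K).
Required heat per unit area: Q = C ΔT = 1.42×10^8 × 3.61 = 5.13×10^8 J/m².
Flux F = Q / Δt = 5.13×10^8 / 2.03×10^6 s = 253 W/m².

250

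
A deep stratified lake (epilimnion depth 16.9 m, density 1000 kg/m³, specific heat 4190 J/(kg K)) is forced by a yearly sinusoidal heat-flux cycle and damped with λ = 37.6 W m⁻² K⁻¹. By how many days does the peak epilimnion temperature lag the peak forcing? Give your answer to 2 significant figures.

Areal heat capacity C = ρ c_p D = 1000 × 4190 × 16.9 = 7.08×10^7 J m⁻² K⁻¹.
ω = 2π / 3.15×10^7 s = 1.99×10^-7 s⁻¹.
Phase lag φ = arctan(Cω/λ) = arctan(14.1/37.6) = 0.359 rad.
Time lag = φ / ω = 0.359 / 1.99×10^-7 = 1.80×10^6 s = 20.9 days.

21 days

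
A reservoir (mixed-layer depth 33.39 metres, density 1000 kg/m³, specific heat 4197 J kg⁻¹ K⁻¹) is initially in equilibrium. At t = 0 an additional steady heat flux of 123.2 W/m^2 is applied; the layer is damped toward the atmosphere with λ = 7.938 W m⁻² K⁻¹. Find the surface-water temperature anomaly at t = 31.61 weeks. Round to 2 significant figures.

Areal heat capacity C = ρ c_p D = 1000 × 4197 × 33.39 = 1.40×10^8 J/(m^2 K).
τ = C / λ = 1.40×10^8 / 7.938 = 1.77×10^7 s.
Equilibrium anomaly ΔT_eq = F / λ = 123.2 / 7.938 = 15.5 K.
t = 31.61 weeks = 1.91×10^7 s, so t/τ = 1.08.
ΔT(t) = ΔT_eq (1 − e^(−t/τ)) = 15.5 × (1 − e^−1.08) = 10.3 K.

10 K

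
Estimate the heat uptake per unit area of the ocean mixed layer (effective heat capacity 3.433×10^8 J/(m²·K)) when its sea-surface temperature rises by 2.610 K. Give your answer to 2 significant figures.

Areal heat capacity C = 3.433×10^8 J/(m²·K) (given).
ΔQ = C ΔT = 3.43×10^8 × 2.610 = 8.96×10^8 J/m².

9.0×10^8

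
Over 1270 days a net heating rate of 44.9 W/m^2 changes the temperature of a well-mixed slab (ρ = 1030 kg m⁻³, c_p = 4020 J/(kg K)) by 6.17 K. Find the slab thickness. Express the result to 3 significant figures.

193 m

Heat input Q = F Δt = 44.9 × 1.10×10^8 s = 4.93×10^9 J/m².
Required areal heat capacity C = Q / ΔT = 7.99×10^8 J/(m²·K).
Depth D = C / (ρ c_p) = 7.99×10^8 / (1030 × 4020) = 193 m.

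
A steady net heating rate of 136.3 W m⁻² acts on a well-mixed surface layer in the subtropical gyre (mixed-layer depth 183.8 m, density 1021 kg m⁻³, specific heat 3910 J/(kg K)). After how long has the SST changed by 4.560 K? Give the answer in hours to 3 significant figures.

6820 hours

Areal heat capacity C = ρ c_p D = 1021 × 3910 × 183.8 = 7.34×10^8 J m⁻² K⁻¹.
Time required: Δt = C ΔT / F = 7.34×10^8 × 4.560 / 136.3 = 2.45×10^7 s.
In hours: 2.45×10^7 s / (3600 s/hour) = 6820 hours.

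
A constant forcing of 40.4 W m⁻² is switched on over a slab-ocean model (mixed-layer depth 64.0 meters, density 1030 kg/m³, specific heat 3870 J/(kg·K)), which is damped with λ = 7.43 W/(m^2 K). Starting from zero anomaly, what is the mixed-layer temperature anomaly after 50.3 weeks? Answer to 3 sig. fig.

Areal heat capacity C = ρ c_p D = 1030 × 3870 × 64.0 = 2.55×10^8 J m⁻² K⁻¹.
τ = C / λ = 2.55×10^8 / 7.43 = 3.43×10^7 s.
Equilibrium anomaly ΔT_eq = F / λ = 40.4 / 7.43 = 5.44 K.
t = 50.3 weeks = 3.04×10^7 s, so t/τ = 0.886.
ΔT(t) = ΔT_eq (1 − e^(−t/τ)) = 5.44 × (1 − e^−0.886) = 3.20 K.

3.20 K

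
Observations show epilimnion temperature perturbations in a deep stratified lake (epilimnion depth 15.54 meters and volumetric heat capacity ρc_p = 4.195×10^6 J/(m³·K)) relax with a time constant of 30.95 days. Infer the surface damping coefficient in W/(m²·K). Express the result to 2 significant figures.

Areal heat capacity C = ρc_p × D = 4.195×10^6 × 15.54 = 6.52×10^7 J m⁻² K⁻¹.
τ = 30.95 days = 2.67×10^6 s.
λ = C / τ = 6.52×10^7 / 2.67×10^6 = 24.4 W/(m²·K).

24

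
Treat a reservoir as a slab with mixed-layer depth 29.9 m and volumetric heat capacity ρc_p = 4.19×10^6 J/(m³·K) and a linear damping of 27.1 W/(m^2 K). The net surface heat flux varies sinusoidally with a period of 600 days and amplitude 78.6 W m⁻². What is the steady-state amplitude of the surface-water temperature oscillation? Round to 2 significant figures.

Areal heat capacity C = ρc_p × D = 4.19×10^6 × 29.9 = 1.25×10^8 J/(m^2 K).
Angular frequency ω = 2π / T = 2π / 5.18×10^7 s = 1.21×10^-7 s⁻¹.
√((Cω)² + λ²) = √((15.2)² + 27.1²) = 31.1 W/(m²·K).
Amplitude A = F₀ / √((Cω)²+λ²) = 78.6 / 31.1 = 2.53 K.

2.5 K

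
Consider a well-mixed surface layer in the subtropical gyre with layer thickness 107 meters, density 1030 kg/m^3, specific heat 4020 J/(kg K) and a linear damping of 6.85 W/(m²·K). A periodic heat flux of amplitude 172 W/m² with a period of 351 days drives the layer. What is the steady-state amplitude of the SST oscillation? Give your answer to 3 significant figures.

Areal heat capacity C = ρ c_p D = 1030 × 4020 × 107 = 4.43×10^8 J m⁻² K⁻¹.
Angular frequency ω = 2π / T = 2π / 3.03×10^7 s = 2.07×10^-7 s⁻¹.
√((Cω)² + λ²) = √((91.8)² + 6.85²) = 92.0 W/(m²·K).
Amplitude A = F₀ / √((Cω)²+λ²) = 172 / 92.0 = 1.87 K.

1.87 K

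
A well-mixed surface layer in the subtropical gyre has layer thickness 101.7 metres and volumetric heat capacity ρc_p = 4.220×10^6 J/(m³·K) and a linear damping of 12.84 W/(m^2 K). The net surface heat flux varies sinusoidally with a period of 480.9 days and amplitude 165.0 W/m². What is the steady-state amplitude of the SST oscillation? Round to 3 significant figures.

2.49 K

Areal heat capacity C = ρc_p × D = 4.220×10^6 × 101.7 = 4.29×10^8 J m⁻² K⁻¹.
Angular frequency ω = 2π / T = 2π / 4.15×10^7 s = 1.51×10^-7 s⁻¹.
√((Cω)² + λ²) = √((64.9)² + 12.84²) = 66.2 W/(m²·K).
Amplitude A = F₀ / √((Cω)²+λ²) = 165.0 / 66.2 = 2.49 K.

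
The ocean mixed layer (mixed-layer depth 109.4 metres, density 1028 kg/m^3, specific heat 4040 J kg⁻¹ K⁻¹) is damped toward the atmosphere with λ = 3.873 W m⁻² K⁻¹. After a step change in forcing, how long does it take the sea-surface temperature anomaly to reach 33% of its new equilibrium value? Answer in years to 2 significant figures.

Areal heat capacity C = ρ c_p D = 1028 × 4040 × 109.4 = 4.54×10^8 J/(m²·K).
τ = C / λ = 4.54×10^8 / 3.873 = 1.17×10^8 s.
Fraction reached: 1 − e^(−t/τ) = 0.33 ⇒ t = −τ ln(1 − 0.33) = τ × 0.400.
t = 4.70×10^7 s = 1.49 years.

1.5 years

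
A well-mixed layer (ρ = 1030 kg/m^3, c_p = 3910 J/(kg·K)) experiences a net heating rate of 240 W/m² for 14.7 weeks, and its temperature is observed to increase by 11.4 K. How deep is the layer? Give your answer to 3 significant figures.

46.5 m

Heat input Q = F Δt = 240 × 8.89×10^6 s = 2.13×10^9 J/m².
Required areal heat capacity C = Q / ΔT = 1.87×10^8 J/(m²·K).
Depth D = C / (ρ c_p) = 1.87×10^8 / (1030 × 3910) = 46.5 m.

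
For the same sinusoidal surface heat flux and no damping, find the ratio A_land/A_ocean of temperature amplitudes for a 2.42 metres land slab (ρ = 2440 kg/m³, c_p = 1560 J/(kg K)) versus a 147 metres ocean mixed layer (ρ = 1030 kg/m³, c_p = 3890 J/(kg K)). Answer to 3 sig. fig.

C_ocean = 1030 × 3890 × 147 = 5.89×10^8 J/(m²·K).
C_land = 2440 × 1560 × 2.42 = 9.21×10^6 J/(m²·K).
Undamped amplitude ∝ 1/C, so A_land/A_ocean = C_ocean/C_land = 63.9.

63.9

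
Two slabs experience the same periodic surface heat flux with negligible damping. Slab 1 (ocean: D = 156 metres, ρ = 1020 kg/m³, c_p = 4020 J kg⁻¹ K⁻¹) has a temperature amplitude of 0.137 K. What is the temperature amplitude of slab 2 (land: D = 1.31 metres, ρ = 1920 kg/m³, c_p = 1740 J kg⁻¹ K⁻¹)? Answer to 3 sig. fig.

20.0 K

C_ocean = 6.40×10^8 J/(m²·K); C_land = 4.38×10^6 J/(m²·K).
A ∝ 1/C ⇒ A_land = A_ocean × C_ocean/C_land = 0.137 × 146 = 20.0 K.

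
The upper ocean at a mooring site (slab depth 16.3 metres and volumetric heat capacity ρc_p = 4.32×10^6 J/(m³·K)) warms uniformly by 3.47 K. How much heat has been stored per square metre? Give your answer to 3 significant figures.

2.44×10^8

Areal heat capacity C = ρc_p × D = 4.32×10^6 × 16.3 = 7.04×10^7 J m⁻² K⁻¹.
ΔQ = C ΔT = 7.04×10^7 × 3.47 = 2.44×10^8 J/m².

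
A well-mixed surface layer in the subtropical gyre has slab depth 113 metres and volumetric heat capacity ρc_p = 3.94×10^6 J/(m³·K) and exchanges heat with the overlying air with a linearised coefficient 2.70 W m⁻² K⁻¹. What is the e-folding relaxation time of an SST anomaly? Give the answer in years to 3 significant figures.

Areal heat capacity C = ρc_p × D = 3.94×10^6 × 113 = 4.45×10^8 J/(m²·K).
Relaxation time τ = C / λ = 4.45×10^8 / 2.70 = 1.65×10^8 s.
In years: 1.65×10^8 s / (3.156×10^7 s/year) = 5.23 years.

5.23 years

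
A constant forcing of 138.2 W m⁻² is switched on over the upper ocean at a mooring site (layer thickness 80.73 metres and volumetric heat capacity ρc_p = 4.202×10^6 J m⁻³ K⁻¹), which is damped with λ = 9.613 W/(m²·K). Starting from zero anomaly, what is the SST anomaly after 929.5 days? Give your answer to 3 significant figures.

Areal heat capacity C = ρc_p × D = 4.202×10^6 × 80.73 = 3.39×10^8 J/(m^2 K).
τ = C / λ = 3.39×10^8 / 9.613 = 3.53×10^7 s.
Equilibrium anomaly ΔT_eq = F / λ = 138.2 / 9.613 = 14.4 K.
t = 929.5 days = 8.03×10^7 s, so t/τ = 2.28.
ΔT(t) = ΔT_eq (1 − e^(−t/τ)) = 14.4 × (1 − e^−2.28) = 12.9 K.

12.9 K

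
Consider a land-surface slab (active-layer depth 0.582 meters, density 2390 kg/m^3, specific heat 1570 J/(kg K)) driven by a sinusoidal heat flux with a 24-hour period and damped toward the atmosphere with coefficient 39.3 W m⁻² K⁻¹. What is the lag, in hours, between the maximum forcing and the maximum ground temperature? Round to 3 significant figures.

5.07 hours

Areal heat capacity C = ρ c_p D = 2390 × 1570 × 0.582 = 2.18×10^6 J m⁻² K⁻¹.
ω = 2π / 86400 s = 7.27×10^-5 s⁻¹.
Phase lag φ = arctan(Cω/λ) = arctan(159/39.3) = 1.33 rad.
Time lag = φ / ω = 1.33 / 7.27×10^-5 = 18300 s = 5.07 hours.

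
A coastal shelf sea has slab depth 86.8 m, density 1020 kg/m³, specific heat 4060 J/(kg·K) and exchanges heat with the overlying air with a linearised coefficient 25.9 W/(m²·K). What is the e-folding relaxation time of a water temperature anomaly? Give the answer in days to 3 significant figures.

Areal heat capacity C = ρ c_p D = 1020 × 4060 × 86.8 = 3.59×10^8 J/(m^2 K).
Relaxation time τ = C / λ = 3.59×10^8 / 25.9 = 1.39×10^7 s.
In days: 1.39×10^7 s / (86400 s/day) = 161 days.

161 days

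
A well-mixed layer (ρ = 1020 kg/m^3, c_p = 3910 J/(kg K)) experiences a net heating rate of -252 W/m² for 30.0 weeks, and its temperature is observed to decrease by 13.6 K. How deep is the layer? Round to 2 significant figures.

84 m

Heat input Q = F Δt = -252 × 1.81×10^7 s = -4.57×10^9 J/m².
Required areal heat capacity C = Q / ΔT = 3.36×10^8 J/(m²·K).
Depth D = C / (ρ c_p) = 3.36×10^8 / (1020 × 3910) = 84.3 m.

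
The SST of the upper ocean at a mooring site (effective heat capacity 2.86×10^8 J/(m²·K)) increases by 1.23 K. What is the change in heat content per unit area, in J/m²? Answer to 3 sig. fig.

3.52×10^8

Areal heat capacity C = 2.86×10^8 J/(m²·K) (given).
ΔQ = C ΔT = 2.86×10^8 × 1.23 = 3.52×10^8 J/m².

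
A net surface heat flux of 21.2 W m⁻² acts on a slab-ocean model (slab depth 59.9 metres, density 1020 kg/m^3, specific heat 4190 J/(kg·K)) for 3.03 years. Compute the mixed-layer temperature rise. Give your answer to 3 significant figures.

7.92 K

Areal heat capacity C = ρ c_p D = 1020 × 4190 × 59.9 = 2.56×10^8 J/(m²·K).
Net heat input Q = F Δt = 21.2 × (3.03 years × 3.156×10^7 s/year) = 2.03×10^9 J/m².
ΔT = Q / C = 2.03×10^9 / 2.56×10^8 = 7.92 K.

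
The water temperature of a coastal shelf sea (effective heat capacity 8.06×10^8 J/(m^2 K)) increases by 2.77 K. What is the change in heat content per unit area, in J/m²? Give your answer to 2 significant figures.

2.2×10^9

Areal heat capacity C = 8.06×10^8 J/(m^2 K) (given).
ΔQ = C ΔT = 8.06×10^8 × 2.77 = 2.23×10^9 J/m².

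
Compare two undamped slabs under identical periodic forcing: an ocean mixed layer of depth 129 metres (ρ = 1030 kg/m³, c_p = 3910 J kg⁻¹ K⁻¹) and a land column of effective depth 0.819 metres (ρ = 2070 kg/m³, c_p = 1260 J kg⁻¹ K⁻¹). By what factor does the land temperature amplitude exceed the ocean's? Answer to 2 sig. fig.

C_ocean = 1030 × 3910 × 129 = 5.20×10^8 J/(m²·K).
C_land = 2070 × 1260 × 0.819 = 2.14×10^6 J/(m²·K).
Undamped amplitude ∝ 1/C, so A_land/A_ocean = C_ocean/C_land = 243.

240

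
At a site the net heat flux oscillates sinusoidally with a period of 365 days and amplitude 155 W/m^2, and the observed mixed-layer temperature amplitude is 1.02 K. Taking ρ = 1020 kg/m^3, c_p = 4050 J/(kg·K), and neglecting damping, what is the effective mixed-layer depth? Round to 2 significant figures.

ω = 2π / 3.15×10^7 s = 1.99×10^-7 s⁻¹.
Required C = F₀ / (A ω) = 155 / (1.02 × 1.99×10^-7) = 7.63×10^8 J/(m²·K).
D = C / (ρ c_p) = 7.63×10^8 / (1020 × 4050) = 185 m.

180 m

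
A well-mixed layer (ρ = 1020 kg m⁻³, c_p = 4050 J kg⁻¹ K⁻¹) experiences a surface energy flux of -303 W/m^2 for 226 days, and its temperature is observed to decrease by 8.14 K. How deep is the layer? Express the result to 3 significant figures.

Heat input Q = F Δt = -303 × 1.95×10^7 s = -5.92×10^9 J/m².
Required areal heat capacity C = Q / ΔT = 7.27×10^8 J/(m²·K).
Depth D = C / (ρ c_p) = 7.27×10^8 / (1020 × 4050) = 176 m.

176 m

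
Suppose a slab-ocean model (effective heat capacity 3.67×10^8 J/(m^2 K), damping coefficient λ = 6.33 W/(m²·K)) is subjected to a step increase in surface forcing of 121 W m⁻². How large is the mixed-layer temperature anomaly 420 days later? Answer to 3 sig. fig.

8.89 K

Areal heat capacity C = 3.67×10^8 J/(m^2 K) (given).
τ = C / λ = 3.67×10^8 / 6.33 = 5.80×10^7 s.
Equilibrium anomaly ΔT_eq = F / λ = 121 / 6.33 = 19.1 K.
t = 420 days = 3.63×10^7 s, so t/τ = 0.626.
ΔT(t) = ΔT_eq (1 − e^(−t/τ)) = 19.1 × (1 − e^−0.626) = 8.89 K.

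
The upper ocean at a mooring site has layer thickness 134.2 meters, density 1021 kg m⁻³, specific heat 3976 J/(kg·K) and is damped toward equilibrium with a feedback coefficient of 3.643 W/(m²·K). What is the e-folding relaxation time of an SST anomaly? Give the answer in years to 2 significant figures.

Areal heat capacity C = ρ c_p D = 1021 × 3976 × 134.2 = 5.45×10^8 J/(m^2 K).
Relaxation time τ = C / λ = 5.45×10^8 / 3.643 = 1.50×10^8 s.
In years: 1.50×10^8 s / (3.156×10^7 s/year) = 4.74 years.

4.7 years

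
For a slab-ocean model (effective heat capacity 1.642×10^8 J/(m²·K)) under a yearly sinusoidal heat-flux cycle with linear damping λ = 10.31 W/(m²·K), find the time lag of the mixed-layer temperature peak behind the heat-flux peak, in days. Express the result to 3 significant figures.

Areal heat capacity C = 1.642×10^8 J/(m²·K) (given).
ω = 2π / 3.15×10^7 s = 1.99×10^-7 s⁻¹.
Phase lag φ = arctan(Cω/λ) = arctan(32.7/10.31) = 1.27 rad.
Time lag = φ / ω = 1.27 / 1.99×10^-7 = 6.35×10^6 s = 73.5 days.

73.5 days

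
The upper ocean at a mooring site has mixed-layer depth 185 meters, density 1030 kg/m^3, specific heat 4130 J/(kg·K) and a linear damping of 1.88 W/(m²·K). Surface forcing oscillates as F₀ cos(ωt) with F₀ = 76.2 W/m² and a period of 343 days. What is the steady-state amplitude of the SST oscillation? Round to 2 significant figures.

Areal heat capacity C = ρ c_p D = 1030 × 4130 × 185 = 7.87×10^8 J m⁻² K⁻¹.
Angular frequency ω = 2π / T = 2π / 2.96×10^7 s = 2.12×10^-7 s⁻¹.
√((Cω)² + λ²) = √((167)² + 1.88²) = 167 W/(m²·K).
Amplitude A = F₀ / √((Cω)²+λ²) = 76.2 / 167 = 0.457 K.

0.46 K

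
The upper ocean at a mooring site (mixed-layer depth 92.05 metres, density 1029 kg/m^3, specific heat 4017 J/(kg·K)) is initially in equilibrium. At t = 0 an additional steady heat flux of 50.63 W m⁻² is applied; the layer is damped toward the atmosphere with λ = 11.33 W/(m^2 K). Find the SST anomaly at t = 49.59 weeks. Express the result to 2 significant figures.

2.6 K

Areal heat capacity C = ρ c_p D = 1029 × 4017 × 92.05 = 3.80×10^8 J/(m²·K).
τ = C / λ = 3.80×10^8 / 11.33 = 3.36×10^7 s.
Equilibrium anomaly ΔT_eq = F / λ = 50.63 / 11.33 = 4.47 K.
t = 49.59 weeks = 3.00×10^7 s, so t/τ = 0.893.
ΔT(t) = ΔT_eq (1 − e^(−t/τ)) = 4.47 × (1 − e^−0.893) = 2.64 K.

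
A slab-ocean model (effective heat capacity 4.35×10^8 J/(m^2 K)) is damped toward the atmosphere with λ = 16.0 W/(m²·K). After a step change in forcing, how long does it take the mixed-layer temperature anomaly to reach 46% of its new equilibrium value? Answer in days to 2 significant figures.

Areal heat capacity C = 4.35×10^8 J/(m^2 K) (given).
τ = C / λ = 4.35×10^8 / 16.0 = 2.72×10^7 s.
Fraction reached: 1 − e^(−t/τ) = 0.46 ⇒ t = −τ ln(1 − 0.46) = τ × 0.616.
t = 1.68×10^7 s = 194 days.

190 days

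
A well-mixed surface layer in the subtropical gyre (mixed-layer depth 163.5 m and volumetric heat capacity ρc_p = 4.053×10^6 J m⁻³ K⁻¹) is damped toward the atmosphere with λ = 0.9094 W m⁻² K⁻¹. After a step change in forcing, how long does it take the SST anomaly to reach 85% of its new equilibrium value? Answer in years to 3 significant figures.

43.8 years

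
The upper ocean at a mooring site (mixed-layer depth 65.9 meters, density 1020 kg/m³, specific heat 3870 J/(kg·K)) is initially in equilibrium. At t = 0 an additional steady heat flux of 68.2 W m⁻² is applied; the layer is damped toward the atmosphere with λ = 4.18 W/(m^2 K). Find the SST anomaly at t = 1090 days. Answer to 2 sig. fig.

13 K

Areal heat capacity C = ρ c_p D = 1020 × 3870 × 65.9 = 2.60×10^8 J/(m^2 K).
τ = C / λ = 2.60×10^8 / 4.18 = 6.22×10^7 s.
Equilibrium anomaly ΔT_eq = F / λ = 68.2 / 4.18 = 16.3 K.
t = 1090 days = 9.42×10^7 s, so t/τ = 1.51.
ΔT(t) = ΔT_eq (1 − e^(−t/τ)) = 16.3 × (1 − e^−1.51) = 12.7 K.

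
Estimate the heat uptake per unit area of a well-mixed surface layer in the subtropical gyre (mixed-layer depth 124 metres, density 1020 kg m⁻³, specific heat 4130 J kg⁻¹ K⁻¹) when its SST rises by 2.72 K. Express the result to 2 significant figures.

1.4×10^9

Areal heat capacity C = ρ c_p D = 1020 × 4130 × 124 = 5.22×10^8 J/(m²·K).
ΔQ = C ΔT = 5.22×10^8 × 2.72 = 1.42×10^9 J/m².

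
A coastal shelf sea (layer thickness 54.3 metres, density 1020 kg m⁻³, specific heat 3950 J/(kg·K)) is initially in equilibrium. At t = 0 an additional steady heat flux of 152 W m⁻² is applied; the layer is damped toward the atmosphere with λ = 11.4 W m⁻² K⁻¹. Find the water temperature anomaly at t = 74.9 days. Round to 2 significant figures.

Areal heat capacity C = ρ c_p D = 1020 × 3950 × 54.3 = 2.19×10^8 J/(m^2 K).
τ = C / λ = 2.19×10^8 / 11.4 = 1.92×10^7 s.
Equilibrium anomaly ΔT_eq = F / λ = 152 / 11.4 = 13.3 K.
t = 74.9 days = 6.47×10^6 s, so t/τ = 0.337.
ΔT(t) = ΔT_eq (1 − e^(−t/τ)) = 13.3 × (1 − e^−0.337) = 3.82 K.

3.8 K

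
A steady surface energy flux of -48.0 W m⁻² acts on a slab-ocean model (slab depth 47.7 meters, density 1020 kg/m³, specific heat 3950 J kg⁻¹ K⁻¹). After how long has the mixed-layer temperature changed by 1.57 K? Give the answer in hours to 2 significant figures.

Areal heat capacity C = ρ c_p D = 1020 × 3950 × 47.7 = 1.92×10^8 J/(m^2 K).
Time required: Δt = C ΔT / F = 1.92×10^8 × -1.57 / -48.0 = 6.29×10^6 s.
In hours: 6.29×10^6 s / (3600 s/hour) = 1750 hours.

1700 hours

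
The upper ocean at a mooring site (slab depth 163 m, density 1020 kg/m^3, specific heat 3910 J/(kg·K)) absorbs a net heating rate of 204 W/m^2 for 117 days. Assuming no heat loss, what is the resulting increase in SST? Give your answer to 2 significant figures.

3.2 K

Areal heat capacity C = ρ c_p D = 1020 × 3910 × 163 = 6.50×10^8 J/(m^2 K).
Net heat input Q = F Δt = 204 × (117 days × 86400 s/day) = 2.06×10^9 J/m².
ΔT = Q / C = 2.06×10^9 / 6.50×10^8 = 3.17 K.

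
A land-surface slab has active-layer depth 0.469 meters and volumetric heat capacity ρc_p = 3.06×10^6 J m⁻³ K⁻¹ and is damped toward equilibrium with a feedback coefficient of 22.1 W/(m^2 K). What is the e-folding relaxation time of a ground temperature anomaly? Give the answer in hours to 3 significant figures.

Areal heat capacity C = ρc_p × D = 3.06×10^6 × 0.469 = 1.44×10^6 J/(m²·K).
Relaxation time τ = C / λ = 1.44×10^6 / 22.1 = 64900 s.
In hours: 64900 s / (3600 s/hour) = 18.0 hours.

18.0 hours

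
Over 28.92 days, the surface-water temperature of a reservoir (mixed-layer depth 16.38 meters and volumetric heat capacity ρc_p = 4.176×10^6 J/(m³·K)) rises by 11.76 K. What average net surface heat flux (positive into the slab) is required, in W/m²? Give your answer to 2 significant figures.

Areal heat capacity C = ρc_p × D = 4.176×10^6 × 16.38 = 6.84×10^7 J/(m^2 K).
Required heat per unit area: Q = C ΔT = 6.84×10^7 × 11.76 = 8.04×10^8 J/m².
Flux F = Q / Δt = 8.04×10^8 / 2.50×10^6 s = 322 W/m².

320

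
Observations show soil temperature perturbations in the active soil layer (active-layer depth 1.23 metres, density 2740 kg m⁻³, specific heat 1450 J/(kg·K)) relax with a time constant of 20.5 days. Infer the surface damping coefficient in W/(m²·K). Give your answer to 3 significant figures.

2.76

Areal heat capacity C = ρ c_p D = 2740 × 1450 × 1.23 = 4.89×10^6 J/(m^2 K).
τ = 20.5 days = 1.77×10^6 s.
λ = C / τ = 4.89×10^6 / 1.77×10^6 = 2.76 W/(m²·K).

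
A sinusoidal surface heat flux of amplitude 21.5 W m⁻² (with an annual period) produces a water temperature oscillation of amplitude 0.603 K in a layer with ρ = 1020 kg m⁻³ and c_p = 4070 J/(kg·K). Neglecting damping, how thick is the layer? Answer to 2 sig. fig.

ω = 2π / 3.15×10^7 s = 1.99×10^-7 s⁻¹.
Required C = F₀ / (A ω) = 21.5 / (0.603 × 1.99×10^-7) = 1.79×10^8 J/(m²·K).
D = C / (ρ c_p) = 1.79×10^8 / (1020 × 4070) = 43.1 m.

43 m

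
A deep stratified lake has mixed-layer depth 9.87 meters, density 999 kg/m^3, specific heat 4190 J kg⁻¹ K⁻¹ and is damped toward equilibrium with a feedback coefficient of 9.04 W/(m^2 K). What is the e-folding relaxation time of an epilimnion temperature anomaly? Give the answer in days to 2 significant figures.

53 days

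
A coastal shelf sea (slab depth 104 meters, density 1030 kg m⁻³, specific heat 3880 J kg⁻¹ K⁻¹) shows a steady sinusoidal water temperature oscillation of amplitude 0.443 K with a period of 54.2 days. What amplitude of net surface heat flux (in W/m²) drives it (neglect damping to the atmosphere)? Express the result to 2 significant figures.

Areal heat capacity C = ρ c_p D = 1030 × 3880 × 104 = 4.16×10^8 J/(m^2 K).
ω = 2π / 4.68×10^6 s = 1.34×10^-6 s⁻¹.
Cω = 4.16×10^8 × 1.34×10^-6 = 558 W/(m²·K).
F₀ = A × Cω = 0.443 × 558 = 247 W/m².

250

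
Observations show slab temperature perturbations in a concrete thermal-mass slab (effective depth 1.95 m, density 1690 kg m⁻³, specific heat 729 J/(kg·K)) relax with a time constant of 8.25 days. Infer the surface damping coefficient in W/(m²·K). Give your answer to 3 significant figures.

Areal heat capacity C = ρ c_p D = 1690 × 729 × 1.95 = 2.40×10^6 J m⁻² K⁻¹.
τ = 8.25 days = 7.13×10^5 s.
λ = C / τ = 2.40×10^6 / 7.13×10^5 = 3.37 W/(m²·K).

3.37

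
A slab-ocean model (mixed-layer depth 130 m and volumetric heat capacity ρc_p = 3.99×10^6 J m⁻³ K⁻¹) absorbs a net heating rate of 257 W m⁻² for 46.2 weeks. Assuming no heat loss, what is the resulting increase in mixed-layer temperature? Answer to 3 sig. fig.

13.8 K

Areal heat capacity C = ρc_p × D = 3.99×10^6 × 130 = 5.19×10^8 J/(m²·K).
Net heat input Q = F Δt = 257 × (46.2 weeks × 6.048×10^5 s/week) = 7.18×10^9 J/m².
ΔT = Q / C = 7.18×10^9 / 5.19×10^8 = 13.8 K.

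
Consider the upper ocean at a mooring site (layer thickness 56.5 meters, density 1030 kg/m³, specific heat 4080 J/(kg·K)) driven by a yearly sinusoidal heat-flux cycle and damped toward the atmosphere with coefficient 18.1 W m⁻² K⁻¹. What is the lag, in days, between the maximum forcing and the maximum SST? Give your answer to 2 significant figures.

70 days

Areal heat capacity C = ρ c_p D = 1030 × 4080 × 56.5 = 2.37×10^8 J m⁻² K⁻¹.
ω = 2π / 3.15×10^7 s = 1.99×10^-7 s⁻¹.
Phase lag φ = arctan(Cω/λ) = arctan(47.3/18.1) = 1.21 rad.
Time lag = φ / ω = 1.21 / 1.99×10^-7 = 6.05×10^6 s = 70.0 days.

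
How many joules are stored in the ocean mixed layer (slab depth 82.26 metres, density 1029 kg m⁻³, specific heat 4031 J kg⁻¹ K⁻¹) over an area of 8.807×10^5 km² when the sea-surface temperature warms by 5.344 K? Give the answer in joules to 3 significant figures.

1.61×10^21 J

Areal heat capacity C = ρ c_p D = 1029 × 4031 × 82.26 = 3.41×10^8 J/(m^2 K).
Heat per unit area: q = C ΔT = 3.41×10^8 × 5.344 = 1.82×10^9 J/m².
Total heat: Q = q × A = 1.82×10^9 × (8.807×10^5 × 10⁶ m²) = 1.61×10^21 J.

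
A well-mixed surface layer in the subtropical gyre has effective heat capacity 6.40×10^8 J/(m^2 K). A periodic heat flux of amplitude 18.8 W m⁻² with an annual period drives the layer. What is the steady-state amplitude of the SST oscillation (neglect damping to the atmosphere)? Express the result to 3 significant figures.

Areal heat capacity C = 6.40×10^8 J/(m^2 K) (given).
Angular frequency ω = 2π / T = 2π / 3.15×10^7 s = 1.99×10^-7 s⁻¹.
Cω = 6.40×10^8 × 1.99×10^-7 = 128 W/(m²·K).
Amplitude A = F₀ / (Cω) = 18.8 / 128 = 0.147 K.

0.147 K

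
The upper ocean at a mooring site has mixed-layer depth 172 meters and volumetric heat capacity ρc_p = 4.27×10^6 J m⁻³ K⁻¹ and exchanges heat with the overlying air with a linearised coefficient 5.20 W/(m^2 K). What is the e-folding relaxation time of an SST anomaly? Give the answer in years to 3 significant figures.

Areal heat capacity C = ρc_p × D = 4.27×10^6 × 172 = 7.34×10^8 J/(m²·K).
Relaxation time τ = C / λ = 7.34×10^8 / 5.20 = 1.41×10^8 s.
In years: 1.41×10^8 s / (3.156×10^7 s/year) = 4.48 years.

4.48 years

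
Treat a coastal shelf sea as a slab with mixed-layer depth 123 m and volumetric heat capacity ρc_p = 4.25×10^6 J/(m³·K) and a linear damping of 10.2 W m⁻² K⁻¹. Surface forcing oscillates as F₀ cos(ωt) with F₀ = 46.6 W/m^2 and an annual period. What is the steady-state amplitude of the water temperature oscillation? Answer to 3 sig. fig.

Areal heat capacity C = ρc_p × D = 4.25×10^6 × 123 = 5.23×10^8 J/(m^2 K).
Angular frequency ω = 2π / T = 2π / 3.15×10^7 s = 1.99×10^-7 s⁻¹.
√((Cω)² + λ²) = √((104)² + 10.2²) = 105 W/(m²·K).
Amplitude A = F₀ / √((Cω)²+λ²) = 46.6 / 105 = 0.445 K.

0.445 K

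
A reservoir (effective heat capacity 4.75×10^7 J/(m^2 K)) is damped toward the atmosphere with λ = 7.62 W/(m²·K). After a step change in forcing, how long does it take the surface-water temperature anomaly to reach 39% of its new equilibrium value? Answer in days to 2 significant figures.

Areal heat capacity C = 4.75×10^7 J/(m^2 K) (given).
τ = C / λ = 4.75×10^7 / 7.62 = 6.23×10^6 s.
Fraction reached: 1 − e^(−t/τ) = 0.39 ⇒ t = −τ ln(1 − 0.39) = τ × 0.494.
t = 3.08×10^6 s = 35.7 days.

36 days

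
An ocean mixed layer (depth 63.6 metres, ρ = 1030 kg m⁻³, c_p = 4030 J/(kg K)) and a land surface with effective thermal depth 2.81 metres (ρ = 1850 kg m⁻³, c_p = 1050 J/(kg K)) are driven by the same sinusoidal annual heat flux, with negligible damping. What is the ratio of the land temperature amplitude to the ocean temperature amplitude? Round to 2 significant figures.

C_ocean = 1030 × 4030 × 63.6 = 2.64×10^8 J/(m²·K).
C_land = 1850 × 1050 × 2.81 = 5.46×10^6 J/(m²·K).
Undamped amplitude ∝ 1/C, so A_land/A_ocean = C_ocean/C_land = 48.4.

48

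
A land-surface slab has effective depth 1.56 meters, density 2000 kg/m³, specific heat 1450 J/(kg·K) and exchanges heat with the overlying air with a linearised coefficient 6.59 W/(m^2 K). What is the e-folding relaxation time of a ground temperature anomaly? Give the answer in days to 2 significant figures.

Areal heat capacity C = ρ c_p D = 2000 × 1450 × 1.56 = 4.52×10^6 J m⁻² K⁻¹.
Relaxation time τ = C / λ = 4.52×10^6 / 6.59 = 6.86×10^5 s.
In days: 6.86×10^5 s / (86400 s/day) = 7.95 days.

7.9 days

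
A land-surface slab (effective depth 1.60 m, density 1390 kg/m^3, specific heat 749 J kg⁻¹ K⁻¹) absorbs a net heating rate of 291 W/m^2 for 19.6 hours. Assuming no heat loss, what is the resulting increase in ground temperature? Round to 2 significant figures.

Areal heat capacity C = ρ c_p D = 1390 × 749 × 1.60 = 1.67×10^6 J/(m^2 K).
Net heat input Q = F Δt = 291 × (19.6 hours × 3600 s/hour) = 2.05×10^7 J/m².
ΔT = Q / C = 2.05×10^7 / 1.67×10^6 = 12.3 K.

12 K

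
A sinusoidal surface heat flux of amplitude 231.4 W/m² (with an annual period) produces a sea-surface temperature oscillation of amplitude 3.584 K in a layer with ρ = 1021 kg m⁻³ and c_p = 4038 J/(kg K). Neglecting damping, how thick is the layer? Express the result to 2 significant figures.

ω = 2π / 3.15×10^7 s = 1.99×10^-7 s⁻¹.
Required C = F₀ / (A ω) = 231.4 / (3.584 × 1.99×10^-7) = 3.24×10^8 J/(m²·K).
D = C / (ρ c_p) = 3.24×10^8 / (1021 × 4038) = 78.6 m.

79 m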